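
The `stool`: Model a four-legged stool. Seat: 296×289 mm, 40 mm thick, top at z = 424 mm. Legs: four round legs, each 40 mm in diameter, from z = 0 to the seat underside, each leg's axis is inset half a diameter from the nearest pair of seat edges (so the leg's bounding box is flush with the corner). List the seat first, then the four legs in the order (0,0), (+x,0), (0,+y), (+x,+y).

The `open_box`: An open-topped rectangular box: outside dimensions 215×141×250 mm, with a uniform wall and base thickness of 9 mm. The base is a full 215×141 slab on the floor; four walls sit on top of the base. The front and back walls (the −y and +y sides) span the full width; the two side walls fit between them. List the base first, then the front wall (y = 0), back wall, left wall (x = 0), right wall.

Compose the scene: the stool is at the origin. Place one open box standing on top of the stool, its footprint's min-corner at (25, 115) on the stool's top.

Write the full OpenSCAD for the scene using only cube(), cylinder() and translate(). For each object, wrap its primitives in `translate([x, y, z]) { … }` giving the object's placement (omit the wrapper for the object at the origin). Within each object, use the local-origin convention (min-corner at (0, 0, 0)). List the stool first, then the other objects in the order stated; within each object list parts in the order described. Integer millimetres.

translate([0, 0, 384]) cube([296, 289, 40]);
translate([20, 20, 0]) cylinder(h = 384, r = 20);
translate([276, 20, 0]) cylinder(h = 384, r = 20);
translate([20, 269, 0]) cylinder(h = 384, r = 20);
translate([276, 269, 0]) cylinder(h = 384, r = 20);
translate([25, 115, 424]) {
  cube([215, 141, 9]);
  translate([0, 0, 9]) cube([215, 9, 241]);
  translate([0, 132, 9]) cube([215, 9, 241]);
  translate([0, 9, 9]) cube([9, 123, 241]);
  translate([206, 9, 9]) cube([9, 123, 241]);
}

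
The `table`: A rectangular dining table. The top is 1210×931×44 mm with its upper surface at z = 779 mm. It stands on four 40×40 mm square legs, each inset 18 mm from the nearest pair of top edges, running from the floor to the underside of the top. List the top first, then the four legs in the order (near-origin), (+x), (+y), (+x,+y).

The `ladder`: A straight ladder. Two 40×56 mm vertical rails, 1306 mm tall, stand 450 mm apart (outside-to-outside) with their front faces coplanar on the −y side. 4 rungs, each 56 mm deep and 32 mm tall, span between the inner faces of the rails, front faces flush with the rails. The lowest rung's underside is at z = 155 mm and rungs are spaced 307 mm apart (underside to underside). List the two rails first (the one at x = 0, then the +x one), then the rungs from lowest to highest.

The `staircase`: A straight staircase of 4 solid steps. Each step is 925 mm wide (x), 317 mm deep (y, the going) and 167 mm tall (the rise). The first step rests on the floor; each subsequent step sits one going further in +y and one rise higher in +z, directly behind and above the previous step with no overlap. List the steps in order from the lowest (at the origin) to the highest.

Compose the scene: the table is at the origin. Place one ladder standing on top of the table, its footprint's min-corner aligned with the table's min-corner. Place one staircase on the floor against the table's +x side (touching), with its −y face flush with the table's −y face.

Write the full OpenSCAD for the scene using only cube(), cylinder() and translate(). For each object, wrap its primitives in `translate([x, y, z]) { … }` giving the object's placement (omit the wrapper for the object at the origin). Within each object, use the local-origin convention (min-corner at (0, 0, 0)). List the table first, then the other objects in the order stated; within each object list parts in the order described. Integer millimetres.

translate([0, 0, 735]) cube([1210, 931, 44]);
translate([18, 18, 0]) cube([40, 40, 735]);
translate([1152, 18, 0]) cube([40, 40, 735]);
translate([18, 873, 0]) cube([40, 40, 735]);
translate([1152, 873, 0]) cube([40, 40, 735]);
translate([0, 0, 779]) {
  cube([40, 56, 1306]);
  translate([410, 0, 0]) cube([40, 56, 1306]);
  translate([40, 0, 155]) cube([370, 56, 32]);
  translate([40, 0, 462]) cube([370, 56, 32]);
  translate([40, 0, 769]) cube([370, 56, 32]);
  translate([40, 0, 1076]) cube([370, 56, 32]);
}
translate([1210, 0, 0]) {
  cube([925, 317, 167]);
  translate([0, 317, 167]) cube([925, 317, 167]);
  translate([0, 634, 334]) cube([925, 317, 167]);
  translate([0, 951, 501]) cube([925, 317, 167]);
}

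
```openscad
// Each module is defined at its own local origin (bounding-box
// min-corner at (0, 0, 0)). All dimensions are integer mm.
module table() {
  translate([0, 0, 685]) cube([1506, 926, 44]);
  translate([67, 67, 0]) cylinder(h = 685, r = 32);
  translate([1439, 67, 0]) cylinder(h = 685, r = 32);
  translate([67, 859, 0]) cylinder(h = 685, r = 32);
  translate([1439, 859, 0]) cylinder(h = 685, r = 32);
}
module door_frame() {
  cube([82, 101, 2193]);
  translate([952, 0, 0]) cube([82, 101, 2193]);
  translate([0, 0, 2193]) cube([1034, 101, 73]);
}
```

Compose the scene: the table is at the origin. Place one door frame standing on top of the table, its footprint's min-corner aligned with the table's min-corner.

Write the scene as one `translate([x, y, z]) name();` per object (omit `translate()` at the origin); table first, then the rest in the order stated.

table();
translate([0, 0, 729]) door_frame();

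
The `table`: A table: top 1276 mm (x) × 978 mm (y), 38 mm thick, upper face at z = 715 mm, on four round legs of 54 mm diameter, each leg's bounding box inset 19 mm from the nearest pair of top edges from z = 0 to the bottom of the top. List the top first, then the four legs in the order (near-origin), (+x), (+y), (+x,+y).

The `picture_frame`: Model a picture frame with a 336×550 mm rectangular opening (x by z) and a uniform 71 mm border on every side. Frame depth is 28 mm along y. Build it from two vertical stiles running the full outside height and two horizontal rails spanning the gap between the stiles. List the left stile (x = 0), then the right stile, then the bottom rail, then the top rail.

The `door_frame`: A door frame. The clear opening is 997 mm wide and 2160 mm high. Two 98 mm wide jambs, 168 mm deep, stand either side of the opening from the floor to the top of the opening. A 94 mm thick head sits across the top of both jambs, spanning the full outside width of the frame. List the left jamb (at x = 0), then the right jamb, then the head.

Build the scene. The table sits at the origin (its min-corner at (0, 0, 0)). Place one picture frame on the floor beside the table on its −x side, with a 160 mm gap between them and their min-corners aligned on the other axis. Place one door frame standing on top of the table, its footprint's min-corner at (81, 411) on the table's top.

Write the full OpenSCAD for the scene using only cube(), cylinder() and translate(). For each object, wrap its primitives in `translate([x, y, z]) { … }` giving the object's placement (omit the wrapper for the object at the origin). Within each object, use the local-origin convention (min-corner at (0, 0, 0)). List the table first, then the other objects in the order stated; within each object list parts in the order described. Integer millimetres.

translate([0, 0, 677]) cube([1276, 978, 38]);
translate([46, 46, 0]) cylinder(h = 677, r = 27);
translate([1230, 46, 0]) cylinder(h = 677, r = 27);
translate([46, 932, 0]) cylinder(h = 677, r = 27);
translate([1230, 932, 0]) cylinder(h = 677, r = 27);
translate([-638, 0, 0]) {
  cube([71, 28, 692]);
  translate([407, 0, 0]) cube([71, 28, 692]);
  translate([71, 0, 0]) cube([336, 28, 71]);
  translate([71, 0, 621]) cube([336, 28, 71]);
}
translate([81, 411, 715]) {
  cube([98, 168, 2160]);
  translate([1095, 0, 0]) cube([98, 168, 2160]);
  translate([0, 0, 2160]) cube([1193, 168, 94]);
}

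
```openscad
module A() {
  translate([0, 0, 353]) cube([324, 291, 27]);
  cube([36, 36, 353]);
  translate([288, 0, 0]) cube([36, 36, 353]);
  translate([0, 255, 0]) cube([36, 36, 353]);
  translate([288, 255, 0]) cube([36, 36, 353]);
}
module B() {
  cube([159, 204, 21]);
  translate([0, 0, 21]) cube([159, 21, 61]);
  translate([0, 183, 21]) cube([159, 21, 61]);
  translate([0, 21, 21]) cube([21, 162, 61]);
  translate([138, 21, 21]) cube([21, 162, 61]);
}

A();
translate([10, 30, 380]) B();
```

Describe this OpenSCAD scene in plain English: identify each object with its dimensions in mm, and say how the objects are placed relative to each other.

A is a four-legged stool. The seat is a 324×291×27 mm slab whose top surface is at z = 380 mm; four square legs, each 36×36 mm in cross-section, run from the floor (z = 0) to the underside of the seat, each flush with a corner of the seat.

B is an open storage box with external size 159×204×82 mm and wall thickness 21 mm (the base is also 21 mm thick). The base covers the whole footprint; the four walls stand on the base, with the y-facing walls full-width and the x-facing walls fitting between their inner faces.

The open box is on top of the stool.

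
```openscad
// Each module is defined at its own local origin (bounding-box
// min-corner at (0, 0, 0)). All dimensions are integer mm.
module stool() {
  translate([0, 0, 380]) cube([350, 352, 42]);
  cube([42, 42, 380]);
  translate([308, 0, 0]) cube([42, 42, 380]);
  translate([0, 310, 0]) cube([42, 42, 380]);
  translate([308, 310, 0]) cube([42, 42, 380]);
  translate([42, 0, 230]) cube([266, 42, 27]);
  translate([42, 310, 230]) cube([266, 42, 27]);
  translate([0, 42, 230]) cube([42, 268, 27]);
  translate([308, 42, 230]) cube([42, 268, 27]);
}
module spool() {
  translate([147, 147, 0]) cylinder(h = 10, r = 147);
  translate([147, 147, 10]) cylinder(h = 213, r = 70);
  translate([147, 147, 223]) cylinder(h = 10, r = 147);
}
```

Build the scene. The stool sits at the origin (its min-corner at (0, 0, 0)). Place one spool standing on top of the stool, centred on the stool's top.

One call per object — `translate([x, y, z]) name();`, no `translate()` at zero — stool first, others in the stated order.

stool();
translate([28, 29, 422]) spool();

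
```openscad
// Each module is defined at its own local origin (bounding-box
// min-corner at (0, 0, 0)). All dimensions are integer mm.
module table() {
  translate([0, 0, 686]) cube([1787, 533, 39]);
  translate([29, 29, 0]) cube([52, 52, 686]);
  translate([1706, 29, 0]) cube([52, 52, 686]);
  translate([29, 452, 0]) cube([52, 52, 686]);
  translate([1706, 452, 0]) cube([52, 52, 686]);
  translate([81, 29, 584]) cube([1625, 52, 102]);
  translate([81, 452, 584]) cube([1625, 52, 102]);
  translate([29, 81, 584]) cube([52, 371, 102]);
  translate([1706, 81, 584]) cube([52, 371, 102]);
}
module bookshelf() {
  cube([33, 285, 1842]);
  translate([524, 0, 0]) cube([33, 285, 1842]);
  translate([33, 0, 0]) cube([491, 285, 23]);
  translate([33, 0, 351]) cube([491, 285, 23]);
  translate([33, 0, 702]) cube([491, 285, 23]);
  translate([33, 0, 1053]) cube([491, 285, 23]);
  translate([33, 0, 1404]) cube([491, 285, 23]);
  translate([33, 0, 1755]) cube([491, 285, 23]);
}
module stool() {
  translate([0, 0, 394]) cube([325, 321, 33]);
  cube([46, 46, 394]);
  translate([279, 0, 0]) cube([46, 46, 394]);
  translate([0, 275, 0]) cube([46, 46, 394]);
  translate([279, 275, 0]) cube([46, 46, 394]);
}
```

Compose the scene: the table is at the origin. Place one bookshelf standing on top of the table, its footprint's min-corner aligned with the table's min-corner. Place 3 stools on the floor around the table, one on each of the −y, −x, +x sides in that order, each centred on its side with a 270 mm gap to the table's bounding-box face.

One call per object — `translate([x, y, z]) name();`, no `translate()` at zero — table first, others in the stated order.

table();
translate([0, 0, 725]) bookshelf();
translate([731, -591, 0]) stool();
translate([-595, 106, 0]) stool();
translate([2057, 106, 0]) stool();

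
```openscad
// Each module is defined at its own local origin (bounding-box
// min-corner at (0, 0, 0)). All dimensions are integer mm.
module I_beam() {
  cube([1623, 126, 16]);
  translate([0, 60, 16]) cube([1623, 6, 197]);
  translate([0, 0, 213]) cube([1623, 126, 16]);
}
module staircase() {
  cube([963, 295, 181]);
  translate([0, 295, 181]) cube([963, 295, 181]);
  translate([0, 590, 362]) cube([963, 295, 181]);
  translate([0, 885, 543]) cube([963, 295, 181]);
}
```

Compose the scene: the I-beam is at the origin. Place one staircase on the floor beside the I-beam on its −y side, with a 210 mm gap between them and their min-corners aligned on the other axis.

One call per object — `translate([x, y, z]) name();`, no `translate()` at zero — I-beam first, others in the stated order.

I_beam();
translate([0, -1390, 0]) staircase();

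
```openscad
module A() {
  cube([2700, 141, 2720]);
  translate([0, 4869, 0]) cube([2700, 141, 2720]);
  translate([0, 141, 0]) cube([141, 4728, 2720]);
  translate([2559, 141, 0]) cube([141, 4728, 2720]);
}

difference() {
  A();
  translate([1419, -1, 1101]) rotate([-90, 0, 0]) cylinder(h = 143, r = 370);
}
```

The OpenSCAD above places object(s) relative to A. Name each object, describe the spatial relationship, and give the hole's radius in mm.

The subtracted cylinder has r = 370 mm.

A is a house frame. The house frame has a circular hole through its front wall. The hole's radius is 370 mm.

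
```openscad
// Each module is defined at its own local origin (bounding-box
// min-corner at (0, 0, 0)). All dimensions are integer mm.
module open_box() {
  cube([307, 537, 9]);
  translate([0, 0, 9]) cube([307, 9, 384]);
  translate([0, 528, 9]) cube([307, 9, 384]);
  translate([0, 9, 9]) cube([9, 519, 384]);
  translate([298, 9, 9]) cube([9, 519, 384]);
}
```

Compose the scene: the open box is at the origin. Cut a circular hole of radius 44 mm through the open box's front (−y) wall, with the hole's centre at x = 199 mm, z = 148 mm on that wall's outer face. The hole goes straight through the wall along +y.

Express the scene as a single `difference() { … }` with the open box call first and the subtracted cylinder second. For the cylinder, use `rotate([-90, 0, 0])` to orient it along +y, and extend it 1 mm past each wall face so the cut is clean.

difference() {
  open_box();
  translate([199, -1, 148]) rotate([-90, 0, 0]) cylinder(h = 11, r = 44);
}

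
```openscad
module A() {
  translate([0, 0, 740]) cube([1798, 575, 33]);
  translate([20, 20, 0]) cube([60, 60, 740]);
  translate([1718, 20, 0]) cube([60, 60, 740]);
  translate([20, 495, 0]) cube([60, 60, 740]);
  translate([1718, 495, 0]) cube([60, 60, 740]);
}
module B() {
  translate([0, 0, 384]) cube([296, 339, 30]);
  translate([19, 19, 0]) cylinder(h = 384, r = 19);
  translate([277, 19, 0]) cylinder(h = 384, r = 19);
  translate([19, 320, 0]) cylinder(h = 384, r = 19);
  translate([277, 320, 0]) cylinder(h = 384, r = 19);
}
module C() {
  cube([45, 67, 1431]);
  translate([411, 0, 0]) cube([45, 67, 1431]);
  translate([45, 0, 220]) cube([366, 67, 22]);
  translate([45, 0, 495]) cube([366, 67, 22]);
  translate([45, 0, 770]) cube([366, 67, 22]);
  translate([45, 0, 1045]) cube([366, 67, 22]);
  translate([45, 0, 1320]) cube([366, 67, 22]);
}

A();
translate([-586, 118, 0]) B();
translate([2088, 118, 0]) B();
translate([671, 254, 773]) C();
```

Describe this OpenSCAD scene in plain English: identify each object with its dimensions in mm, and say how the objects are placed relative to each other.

A is a table: top 1798 mm (x) × 575 mm (y), 33 mm thick, upper face at z = 773 mm, on four 60×60 mm square legs, each inset 20 mm from the nearest pair of top edges, running from z = 0 to the bottom of the top.

B is a four-legged stool. The seat is 296×339 mm, 30 mm thick, top at z = 414 mm. It stands on four round legs, each 38 mm in diameter, from z = 0 to the seat underside, each leg's axis is inset half a diameter from the nearest pair of seat edges (so the leg's bounding box is flush with the corner).

C is a straight ladder. Two 45×67 mm vertical rails, 1431 mm tall, stand 456 mm apart (outside-to-outside) with their front faces coplanar on the −y side. 5 rungs, each 67 mm deep and 22 mm tall, span between the inner faces of the rails, front faces flush with the rails. The lowest rung's underside is at z = 220 mm and rungs are spaced 275 mm apart (underside to underside).

Two stools sit around the table at the −x, +x sides. The ladder is on top of the table, centred.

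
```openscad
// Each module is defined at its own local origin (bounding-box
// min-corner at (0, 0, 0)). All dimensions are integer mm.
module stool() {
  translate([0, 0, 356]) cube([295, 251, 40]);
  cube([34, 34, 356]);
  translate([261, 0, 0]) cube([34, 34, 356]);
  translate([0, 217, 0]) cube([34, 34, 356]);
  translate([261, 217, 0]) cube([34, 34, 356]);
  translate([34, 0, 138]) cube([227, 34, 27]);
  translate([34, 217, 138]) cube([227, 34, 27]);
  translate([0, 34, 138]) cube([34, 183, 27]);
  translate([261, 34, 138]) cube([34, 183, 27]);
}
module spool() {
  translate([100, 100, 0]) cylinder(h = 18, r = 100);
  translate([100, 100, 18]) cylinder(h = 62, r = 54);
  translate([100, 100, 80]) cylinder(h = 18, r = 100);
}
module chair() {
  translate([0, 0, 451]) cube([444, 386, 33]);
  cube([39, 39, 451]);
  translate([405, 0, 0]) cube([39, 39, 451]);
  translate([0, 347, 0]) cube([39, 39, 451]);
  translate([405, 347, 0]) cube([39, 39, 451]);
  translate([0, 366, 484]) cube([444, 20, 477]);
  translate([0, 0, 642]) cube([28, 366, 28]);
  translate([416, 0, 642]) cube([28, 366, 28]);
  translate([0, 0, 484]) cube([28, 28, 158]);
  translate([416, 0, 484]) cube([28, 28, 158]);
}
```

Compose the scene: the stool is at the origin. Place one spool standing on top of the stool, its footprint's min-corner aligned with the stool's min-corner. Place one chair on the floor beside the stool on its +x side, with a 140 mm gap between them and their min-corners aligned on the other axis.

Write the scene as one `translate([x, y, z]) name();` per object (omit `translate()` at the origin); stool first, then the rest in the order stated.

stool();
translate([0, 0, 396]) spool();
translate([435, 0, 0]) chair();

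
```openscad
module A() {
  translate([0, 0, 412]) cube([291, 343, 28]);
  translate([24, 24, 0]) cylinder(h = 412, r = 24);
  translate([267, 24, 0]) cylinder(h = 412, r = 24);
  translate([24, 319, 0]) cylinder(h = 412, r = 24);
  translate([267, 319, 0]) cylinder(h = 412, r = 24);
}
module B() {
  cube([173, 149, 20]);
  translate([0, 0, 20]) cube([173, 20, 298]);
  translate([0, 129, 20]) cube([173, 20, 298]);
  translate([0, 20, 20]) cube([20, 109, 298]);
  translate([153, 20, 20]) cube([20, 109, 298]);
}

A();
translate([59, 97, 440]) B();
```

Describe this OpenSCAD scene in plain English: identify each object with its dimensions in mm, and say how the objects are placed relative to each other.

A is a four-legged stool. The seat is a 291×343×28 mm slab whose top surface is at z = 440 mm; four round legs, each 48 mm in diameter, run from the floor (z = 0) to the underside of the seat, each leg's axis is inset half a diameter from the nearest pair of seat edges (so the leg's bounding box is flush with the corner).

B is an open-topped rectangular box: outside dimensions 173×149×318 mm, with a uniform wall and base thickness of 20 mm. The base is a full 173×149 slab on the floor; four walls sit on top of the base. The front and back walls (the −y and +y sides) span the full width; the two side walls fit between them.

The open box is on top of the stool, centred.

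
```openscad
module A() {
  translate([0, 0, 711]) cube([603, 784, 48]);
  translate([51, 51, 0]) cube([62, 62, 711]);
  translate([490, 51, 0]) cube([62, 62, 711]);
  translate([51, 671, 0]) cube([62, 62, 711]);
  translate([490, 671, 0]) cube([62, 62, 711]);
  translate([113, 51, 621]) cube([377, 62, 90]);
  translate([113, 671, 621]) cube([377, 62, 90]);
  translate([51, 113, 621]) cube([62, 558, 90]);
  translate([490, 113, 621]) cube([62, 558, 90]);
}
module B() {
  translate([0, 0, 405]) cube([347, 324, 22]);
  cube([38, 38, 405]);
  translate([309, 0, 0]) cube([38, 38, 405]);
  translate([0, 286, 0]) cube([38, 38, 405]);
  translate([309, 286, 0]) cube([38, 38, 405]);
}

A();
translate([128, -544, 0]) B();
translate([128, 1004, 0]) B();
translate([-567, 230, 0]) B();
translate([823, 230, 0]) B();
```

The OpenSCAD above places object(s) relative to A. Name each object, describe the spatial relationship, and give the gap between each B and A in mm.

A is a table. B is a stool. Four stools sit around the table at the −y, +y, −x, +x sides. The gap between each stool and the table is 220 mm.

Each stool's nearest face is 220 mm from the table's bounding box.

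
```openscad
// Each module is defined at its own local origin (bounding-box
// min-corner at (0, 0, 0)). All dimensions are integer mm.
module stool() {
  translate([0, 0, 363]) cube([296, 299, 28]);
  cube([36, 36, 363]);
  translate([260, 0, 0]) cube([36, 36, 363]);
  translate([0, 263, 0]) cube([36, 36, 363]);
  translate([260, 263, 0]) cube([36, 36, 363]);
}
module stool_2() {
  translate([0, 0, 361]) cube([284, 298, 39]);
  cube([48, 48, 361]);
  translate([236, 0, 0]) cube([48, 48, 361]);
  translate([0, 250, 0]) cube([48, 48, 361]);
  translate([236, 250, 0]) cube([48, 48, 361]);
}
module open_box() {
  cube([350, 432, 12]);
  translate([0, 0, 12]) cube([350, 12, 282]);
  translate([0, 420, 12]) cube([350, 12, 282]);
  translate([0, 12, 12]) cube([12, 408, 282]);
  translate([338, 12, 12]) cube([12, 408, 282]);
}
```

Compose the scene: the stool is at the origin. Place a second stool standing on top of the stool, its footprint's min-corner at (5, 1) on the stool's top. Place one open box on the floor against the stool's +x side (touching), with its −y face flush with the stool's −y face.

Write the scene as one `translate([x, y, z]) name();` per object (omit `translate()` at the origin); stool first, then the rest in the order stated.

stool();
translate([5, 1, 391]) stool_2();
translate([296, 0, 0]) open_box();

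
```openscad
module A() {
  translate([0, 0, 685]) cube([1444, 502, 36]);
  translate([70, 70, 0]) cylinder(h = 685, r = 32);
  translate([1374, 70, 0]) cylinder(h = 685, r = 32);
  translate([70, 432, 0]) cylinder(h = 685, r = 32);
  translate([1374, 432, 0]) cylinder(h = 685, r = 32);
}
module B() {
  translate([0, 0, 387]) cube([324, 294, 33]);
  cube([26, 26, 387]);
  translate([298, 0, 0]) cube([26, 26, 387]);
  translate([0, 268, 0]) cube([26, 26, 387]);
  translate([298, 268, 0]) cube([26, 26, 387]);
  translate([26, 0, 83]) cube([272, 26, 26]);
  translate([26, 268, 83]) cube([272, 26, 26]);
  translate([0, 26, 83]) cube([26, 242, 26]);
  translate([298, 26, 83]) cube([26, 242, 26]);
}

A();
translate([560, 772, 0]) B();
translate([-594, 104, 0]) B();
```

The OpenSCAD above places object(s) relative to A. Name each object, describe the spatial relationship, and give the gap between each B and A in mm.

A is a table. B is a stool. Two stools sit around the table at the +y, −x sides. The gap between each stool and the table is 270 mm.

Each stool's nearest face is 270 mm from the table's bounding box.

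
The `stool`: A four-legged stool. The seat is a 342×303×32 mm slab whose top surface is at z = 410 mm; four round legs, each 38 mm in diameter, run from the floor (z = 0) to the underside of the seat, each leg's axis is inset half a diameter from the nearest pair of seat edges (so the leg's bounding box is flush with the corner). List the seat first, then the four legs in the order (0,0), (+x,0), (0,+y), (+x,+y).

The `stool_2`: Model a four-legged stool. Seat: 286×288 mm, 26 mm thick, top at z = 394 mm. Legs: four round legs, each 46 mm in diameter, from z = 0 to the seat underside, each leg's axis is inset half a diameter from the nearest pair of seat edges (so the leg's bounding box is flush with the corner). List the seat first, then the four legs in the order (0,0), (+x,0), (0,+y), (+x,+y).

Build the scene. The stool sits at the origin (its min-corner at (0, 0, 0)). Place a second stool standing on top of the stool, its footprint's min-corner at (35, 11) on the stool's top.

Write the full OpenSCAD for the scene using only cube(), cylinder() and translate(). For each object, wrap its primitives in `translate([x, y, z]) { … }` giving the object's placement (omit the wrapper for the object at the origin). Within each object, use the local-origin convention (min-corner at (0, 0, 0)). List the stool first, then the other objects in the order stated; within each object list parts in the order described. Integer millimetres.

translate([0, 0, 378]) cube([342, 303, 32]);
translate([19, 19, 0]) cylinder(h = 378, r = 19);
translate([323, 19, 0]) cylinder(h = 378, r = 19);
translate([19, 284, 0]) cylinder(h = 378, r = 19);
translate([323, 284, 0]) cylinder(h = 378, r = 19);
translate([35, 11, 410]) {
  translate([0, 0, 368]) cube([286, 288, 26]);
  translate([23, 23, 0]) cylinder(h = 368, r = 23);
  translate([263, 23, 0]) cylinder(h = 368, r = 23);
  translate([23, 265, 0]) cylinder(h = 368, r = 23);
  translate([263, 265, 0]) cylinder(h = 368, r = 23);
}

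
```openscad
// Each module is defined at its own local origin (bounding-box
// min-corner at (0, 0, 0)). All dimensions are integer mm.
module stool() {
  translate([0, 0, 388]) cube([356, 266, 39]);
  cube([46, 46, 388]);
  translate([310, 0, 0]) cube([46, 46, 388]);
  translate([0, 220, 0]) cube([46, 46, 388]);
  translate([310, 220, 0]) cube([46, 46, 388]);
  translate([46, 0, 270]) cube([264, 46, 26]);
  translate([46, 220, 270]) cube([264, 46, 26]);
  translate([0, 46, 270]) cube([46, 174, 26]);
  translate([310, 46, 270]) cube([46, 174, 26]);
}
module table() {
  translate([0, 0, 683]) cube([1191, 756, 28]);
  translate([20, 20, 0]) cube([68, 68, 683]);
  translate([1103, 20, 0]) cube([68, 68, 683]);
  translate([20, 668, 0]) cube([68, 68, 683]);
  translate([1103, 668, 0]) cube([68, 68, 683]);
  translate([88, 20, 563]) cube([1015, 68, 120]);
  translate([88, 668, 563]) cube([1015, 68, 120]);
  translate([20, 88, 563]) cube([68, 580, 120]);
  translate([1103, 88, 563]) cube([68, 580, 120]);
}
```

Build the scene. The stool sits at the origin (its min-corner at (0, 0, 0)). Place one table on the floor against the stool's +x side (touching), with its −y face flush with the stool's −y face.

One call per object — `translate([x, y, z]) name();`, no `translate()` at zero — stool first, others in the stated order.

stool();
translate([356, 0, 0]) table();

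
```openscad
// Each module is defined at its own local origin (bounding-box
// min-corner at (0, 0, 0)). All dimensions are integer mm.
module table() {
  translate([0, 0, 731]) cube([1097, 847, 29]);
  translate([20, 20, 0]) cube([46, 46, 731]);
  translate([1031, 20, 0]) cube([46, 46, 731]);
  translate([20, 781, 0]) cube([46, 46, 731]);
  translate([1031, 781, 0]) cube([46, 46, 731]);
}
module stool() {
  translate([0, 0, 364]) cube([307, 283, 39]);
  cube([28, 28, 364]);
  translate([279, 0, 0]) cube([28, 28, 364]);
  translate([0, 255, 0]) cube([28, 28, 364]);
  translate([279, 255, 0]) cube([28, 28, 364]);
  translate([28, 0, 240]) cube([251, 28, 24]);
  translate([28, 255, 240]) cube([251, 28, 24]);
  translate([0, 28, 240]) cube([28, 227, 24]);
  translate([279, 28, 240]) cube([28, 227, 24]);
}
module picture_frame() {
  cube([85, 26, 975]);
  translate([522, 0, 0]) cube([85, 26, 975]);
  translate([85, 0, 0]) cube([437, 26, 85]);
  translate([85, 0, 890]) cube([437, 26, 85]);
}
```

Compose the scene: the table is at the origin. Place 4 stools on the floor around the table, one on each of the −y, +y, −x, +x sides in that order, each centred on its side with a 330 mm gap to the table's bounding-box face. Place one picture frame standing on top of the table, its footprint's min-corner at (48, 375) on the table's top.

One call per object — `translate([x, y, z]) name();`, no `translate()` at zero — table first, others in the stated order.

table();
translate([395, -613, 0]) stool();
translate([395, 1177, 0]) stool();
translate([-637, 282, 0]) stool();
translate([1427, 282, 0]) stool();
translate([48, 375, 760]) picture_frame();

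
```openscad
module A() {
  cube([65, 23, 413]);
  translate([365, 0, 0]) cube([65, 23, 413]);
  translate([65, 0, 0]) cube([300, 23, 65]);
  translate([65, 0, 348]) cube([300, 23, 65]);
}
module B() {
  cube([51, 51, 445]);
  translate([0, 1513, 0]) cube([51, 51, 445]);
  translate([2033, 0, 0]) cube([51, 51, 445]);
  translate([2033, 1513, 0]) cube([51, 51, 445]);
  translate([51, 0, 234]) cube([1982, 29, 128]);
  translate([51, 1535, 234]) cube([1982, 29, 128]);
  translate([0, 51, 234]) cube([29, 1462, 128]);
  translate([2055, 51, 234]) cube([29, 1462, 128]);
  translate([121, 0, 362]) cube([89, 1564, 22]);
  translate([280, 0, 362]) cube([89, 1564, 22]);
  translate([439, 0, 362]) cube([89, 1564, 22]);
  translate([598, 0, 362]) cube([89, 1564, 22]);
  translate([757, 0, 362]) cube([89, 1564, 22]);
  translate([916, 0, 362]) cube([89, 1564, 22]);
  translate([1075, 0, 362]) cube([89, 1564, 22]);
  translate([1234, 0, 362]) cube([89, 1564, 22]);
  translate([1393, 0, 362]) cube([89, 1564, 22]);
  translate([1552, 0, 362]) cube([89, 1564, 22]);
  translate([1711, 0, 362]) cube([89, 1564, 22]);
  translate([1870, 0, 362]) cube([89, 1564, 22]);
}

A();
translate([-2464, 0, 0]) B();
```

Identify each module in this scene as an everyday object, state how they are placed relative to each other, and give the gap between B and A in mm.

A is a picture frame. B is a bed frame. The bed frame is on the floor beside the picture frame on its −x side. The gap between the bed frame and the picture frame is 380 mm.

The bed frame's nearest face is 380 mm from the picture frame's −x face.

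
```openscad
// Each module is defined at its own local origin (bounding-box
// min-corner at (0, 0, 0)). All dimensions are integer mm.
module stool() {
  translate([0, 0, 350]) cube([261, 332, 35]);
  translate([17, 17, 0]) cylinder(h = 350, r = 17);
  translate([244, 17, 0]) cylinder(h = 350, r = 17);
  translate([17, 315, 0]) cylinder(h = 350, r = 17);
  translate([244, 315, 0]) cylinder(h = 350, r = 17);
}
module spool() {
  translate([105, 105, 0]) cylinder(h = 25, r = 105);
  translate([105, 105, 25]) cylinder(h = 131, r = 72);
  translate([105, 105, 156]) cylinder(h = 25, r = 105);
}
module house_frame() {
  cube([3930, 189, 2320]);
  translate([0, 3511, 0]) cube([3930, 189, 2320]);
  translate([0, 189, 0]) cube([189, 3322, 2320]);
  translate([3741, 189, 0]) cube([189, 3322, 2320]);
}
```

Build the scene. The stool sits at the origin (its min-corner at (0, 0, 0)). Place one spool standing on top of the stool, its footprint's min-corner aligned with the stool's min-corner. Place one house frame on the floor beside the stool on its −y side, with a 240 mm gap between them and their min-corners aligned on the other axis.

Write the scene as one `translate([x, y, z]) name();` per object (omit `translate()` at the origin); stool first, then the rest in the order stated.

stool();
translate([0, 0, 385]) spool();
translate([0, -3940, 0]) house_frame();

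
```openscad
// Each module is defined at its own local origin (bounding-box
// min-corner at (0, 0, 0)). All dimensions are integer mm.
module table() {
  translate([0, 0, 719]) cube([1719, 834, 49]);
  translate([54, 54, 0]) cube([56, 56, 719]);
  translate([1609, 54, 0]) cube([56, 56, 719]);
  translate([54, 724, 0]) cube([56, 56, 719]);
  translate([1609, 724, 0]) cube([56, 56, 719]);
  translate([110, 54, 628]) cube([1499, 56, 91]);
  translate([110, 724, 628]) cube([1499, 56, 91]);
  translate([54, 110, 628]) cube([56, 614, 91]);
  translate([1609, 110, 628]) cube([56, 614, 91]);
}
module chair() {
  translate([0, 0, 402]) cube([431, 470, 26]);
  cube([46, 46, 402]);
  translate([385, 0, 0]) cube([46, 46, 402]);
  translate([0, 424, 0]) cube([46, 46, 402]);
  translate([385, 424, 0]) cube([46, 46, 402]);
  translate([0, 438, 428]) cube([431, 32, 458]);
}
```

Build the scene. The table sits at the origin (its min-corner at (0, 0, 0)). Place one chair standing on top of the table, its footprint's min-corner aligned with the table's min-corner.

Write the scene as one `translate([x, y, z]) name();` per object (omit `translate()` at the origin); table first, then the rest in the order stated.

table();
translate([0, 0, 768]) chair();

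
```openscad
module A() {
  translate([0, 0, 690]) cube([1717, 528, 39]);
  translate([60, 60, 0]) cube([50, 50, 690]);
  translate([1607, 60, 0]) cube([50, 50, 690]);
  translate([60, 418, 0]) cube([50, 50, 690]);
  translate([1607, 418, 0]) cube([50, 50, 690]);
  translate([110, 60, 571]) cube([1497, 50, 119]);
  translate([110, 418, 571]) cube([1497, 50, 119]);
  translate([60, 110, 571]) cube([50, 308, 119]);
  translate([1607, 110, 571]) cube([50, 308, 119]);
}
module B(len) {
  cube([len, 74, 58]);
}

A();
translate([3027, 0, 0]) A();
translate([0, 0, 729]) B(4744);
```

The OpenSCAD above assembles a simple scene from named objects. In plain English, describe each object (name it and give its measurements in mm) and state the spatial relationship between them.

A is a table: top 1717 mm (x) × 528 mm (y), 39 mm thick, upper face at z = 729 mm, on four 50×50 mm square legs, each inset 60 mm from the nearest pair of top edges, running from z = 0 to the bottom of the top. Four apron rails, 50 mm thick and 119 mm tall, run between adjacent legs with their top edges flush with the underside of the top and their outer faces flush with the legs' outer faces.

B is a rectangular beam 4744 mm long (x), 74 mm deep (y), 58 mm thick (z).

The beam spans the tops of two tables placed 1310 mm apart, resting at z = 729 mm.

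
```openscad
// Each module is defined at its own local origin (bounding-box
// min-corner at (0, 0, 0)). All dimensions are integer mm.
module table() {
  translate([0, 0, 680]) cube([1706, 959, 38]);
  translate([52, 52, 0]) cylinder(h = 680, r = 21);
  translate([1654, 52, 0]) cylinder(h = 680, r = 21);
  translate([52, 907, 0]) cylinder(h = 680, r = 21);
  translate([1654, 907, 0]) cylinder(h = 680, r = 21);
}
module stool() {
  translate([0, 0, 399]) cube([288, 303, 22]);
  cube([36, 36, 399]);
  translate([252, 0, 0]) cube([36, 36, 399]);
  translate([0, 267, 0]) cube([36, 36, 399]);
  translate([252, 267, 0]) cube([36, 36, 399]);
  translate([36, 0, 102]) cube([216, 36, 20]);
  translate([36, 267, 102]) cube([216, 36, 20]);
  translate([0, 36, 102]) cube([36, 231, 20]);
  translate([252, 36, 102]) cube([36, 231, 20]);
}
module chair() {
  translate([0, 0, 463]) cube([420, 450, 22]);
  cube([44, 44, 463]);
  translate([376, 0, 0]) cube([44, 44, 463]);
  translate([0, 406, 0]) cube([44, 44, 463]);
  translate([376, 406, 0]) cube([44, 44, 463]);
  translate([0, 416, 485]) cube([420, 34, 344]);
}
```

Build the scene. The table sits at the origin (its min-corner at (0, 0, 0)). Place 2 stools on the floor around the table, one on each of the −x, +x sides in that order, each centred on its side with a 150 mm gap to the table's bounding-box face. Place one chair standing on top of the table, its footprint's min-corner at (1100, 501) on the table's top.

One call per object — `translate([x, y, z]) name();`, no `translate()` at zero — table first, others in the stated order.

table();
translate([-438, 328, 0]) stool();
translate([1856, 328, 0]) stool();
translate([1100, 501, 718]) chair();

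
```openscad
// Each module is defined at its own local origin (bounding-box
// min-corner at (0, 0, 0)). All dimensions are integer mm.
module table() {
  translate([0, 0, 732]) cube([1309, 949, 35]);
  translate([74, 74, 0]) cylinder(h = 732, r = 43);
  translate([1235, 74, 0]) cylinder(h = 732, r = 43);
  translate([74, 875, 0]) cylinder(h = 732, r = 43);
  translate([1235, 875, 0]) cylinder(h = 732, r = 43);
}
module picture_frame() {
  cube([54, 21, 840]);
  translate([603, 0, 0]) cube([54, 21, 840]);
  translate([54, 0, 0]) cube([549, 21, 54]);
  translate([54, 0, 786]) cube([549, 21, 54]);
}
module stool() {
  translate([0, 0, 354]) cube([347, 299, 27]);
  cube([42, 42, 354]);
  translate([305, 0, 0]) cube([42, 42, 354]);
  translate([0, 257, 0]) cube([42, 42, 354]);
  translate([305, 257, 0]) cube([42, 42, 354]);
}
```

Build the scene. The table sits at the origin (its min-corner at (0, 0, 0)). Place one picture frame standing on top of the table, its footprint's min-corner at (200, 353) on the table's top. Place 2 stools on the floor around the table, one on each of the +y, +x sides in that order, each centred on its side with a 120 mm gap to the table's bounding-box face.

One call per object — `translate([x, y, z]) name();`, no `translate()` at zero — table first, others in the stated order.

table();
translate([200, 353, 767]) picture_frame();
translate([481, 1069, 0]) stool();
translate([1429, 325, 0]) stool();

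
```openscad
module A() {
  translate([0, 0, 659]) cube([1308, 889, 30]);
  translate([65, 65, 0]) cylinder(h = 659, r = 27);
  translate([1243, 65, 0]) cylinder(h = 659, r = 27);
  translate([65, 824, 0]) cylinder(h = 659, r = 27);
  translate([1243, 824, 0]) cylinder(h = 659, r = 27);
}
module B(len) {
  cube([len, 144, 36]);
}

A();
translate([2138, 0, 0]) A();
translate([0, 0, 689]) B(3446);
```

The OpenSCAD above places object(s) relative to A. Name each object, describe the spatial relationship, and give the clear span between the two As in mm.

Second table starts at x = 2138; first ends at x = 1308; clear span = 2138 − 1308 = 830 mm.

A is a table. B is a beam. A beam spans the tops of two tables. The clear span between the two tables is 830 mm.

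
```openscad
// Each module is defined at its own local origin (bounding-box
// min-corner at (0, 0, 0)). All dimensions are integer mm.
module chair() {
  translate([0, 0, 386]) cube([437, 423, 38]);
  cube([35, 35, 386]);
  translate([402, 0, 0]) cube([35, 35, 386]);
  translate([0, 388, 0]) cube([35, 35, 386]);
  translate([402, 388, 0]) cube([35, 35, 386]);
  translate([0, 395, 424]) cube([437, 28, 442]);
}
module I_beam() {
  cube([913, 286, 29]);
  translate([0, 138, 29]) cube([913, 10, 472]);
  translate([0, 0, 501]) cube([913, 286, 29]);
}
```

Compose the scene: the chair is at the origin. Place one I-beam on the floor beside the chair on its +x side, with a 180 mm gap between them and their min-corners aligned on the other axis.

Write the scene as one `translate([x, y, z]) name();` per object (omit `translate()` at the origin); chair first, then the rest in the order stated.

chair();
translate([617, 0, 0]) I_beam();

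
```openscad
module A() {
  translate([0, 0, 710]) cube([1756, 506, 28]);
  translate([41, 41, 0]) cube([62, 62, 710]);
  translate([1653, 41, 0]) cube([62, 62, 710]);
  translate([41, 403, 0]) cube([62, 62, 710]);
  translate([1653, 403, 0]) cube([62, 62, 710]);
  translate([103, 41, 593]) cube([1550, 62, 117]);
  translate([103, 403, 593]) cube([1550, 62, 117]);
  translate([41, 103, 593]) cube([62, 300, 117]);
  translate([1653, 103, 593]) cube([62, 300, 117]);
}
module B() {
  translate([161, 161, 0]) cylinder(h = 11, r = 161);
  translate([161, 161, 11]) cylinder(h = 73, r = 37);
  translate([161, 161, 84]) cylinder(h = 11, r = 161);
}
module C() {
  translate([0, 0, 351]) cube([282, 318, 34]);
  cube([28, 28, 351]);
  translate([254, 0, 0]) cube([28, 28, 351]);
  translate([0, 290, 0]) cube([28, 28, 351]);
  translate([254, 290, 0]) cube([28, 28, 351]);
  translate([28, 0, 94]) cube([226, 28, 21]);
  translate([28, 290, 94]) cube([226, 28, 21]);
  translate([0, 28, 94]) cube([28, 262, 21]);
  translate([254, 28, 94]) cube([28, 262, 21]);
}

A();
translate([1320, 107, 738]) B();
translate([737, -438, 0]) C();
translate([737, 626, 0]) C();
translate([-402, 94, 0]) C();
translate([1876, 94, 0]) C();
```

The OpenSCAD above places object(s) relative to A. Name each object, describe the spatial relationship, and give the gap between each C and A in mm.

A is a table. B is a spool. C is a stool. The spool is on top of the table. Four stools sit around the table at the −y, +y, −x, +x sides. The gap between each stool and the table is 120 mm.

Each stool's nearest face is 120 mm from the table's bounding box.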